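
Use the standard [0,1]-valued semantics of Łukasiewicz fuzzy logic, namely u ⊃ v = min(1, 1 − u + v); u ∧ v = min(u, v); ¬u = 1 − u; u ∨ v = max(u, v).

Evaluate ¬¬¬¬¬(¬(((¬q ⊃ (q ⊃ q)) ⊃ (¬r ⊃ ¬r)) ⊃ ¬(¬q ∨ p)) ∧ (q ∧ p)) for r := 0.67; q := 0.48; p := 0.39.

0.61

¬q: Łukasiewicz ¬ gives 1 − 0.48 = 0.52
(q ⊃ q): min(1, 1 − 0.48 + 0.48) = 1
(¬q ⊃ (q ⊃ q)): min(1, 1 − 0.52 + 1) = 1
¬r: Łukasiewicz ¬ gives 1 − 0.67 = 0.33
¬r: Łukasiewicz ¬ gives 1 − 0.67 = 0.33
(¬r ⊃ ¬r): min(1, 1 − 0.33 + 0.33) = 1
((¬q ⊃ (q ⊃ q)) ⊃ (¬r ⊃ ¬r)): min(1, 1 − 1 + 1) = 1
¬q: Łukasiewicz ¬ gives 1 − 0.48 = 0.52
(¬q ∨ p) = max(0.52, 0.39) = 0.52
¬(¬q ∨ p): Łukasiewicz ¬ gives 1 − 0.52 = 0.48
(((¬q ⊃ (q ⊃ q)) ⊃ (¬r ⊃ ¬r)) ⊃ ¬(¬q ∨ p)): min(1, 1 − 1 + 0.48) = 0.48
¬(((¬q ⊃ (q ⊃ q)) ⊃ (¬r ⊃ ¬r)) ⊃ ¬(¬q ∨ p)): Łukasiewicz ¬ gives 1 − 0.48 = 0.52
(q ∧ p) = min(0.48, 0.39) = 0.39
(¬(((¬q ⊃ (q ⊃ q)) ⊃ (¬r ⊃ ¬r)) ⊃ ¬(¬q ∨ p)) ∧ (q ∧ p)) = min(0.52, 0.39) = 0.39
¬(¬(((¬q ⊃ (q ⊃ q)) ⊃ (¬r ⊃ ¬r)) ⊃ ¬(¬q ∨ p)) ∧ (q ∧ p)): Łukasiewicz ¬ gives 1 − 0.39 = 0.61
¬¬(¬(((¬q ⊃ (q ⊃ q)) ⊃ (¬r ⊃ ¬r)) ⊃ ¬(¬q ∨ p)) ∧ (q ∧ p)): Łukasiewicz ¬ gives 1 − 0.61 = 0.39
¬¬¬(¬(((¬q ⊃ (q ⊃ q)) ⊃ (¬r ⊃ ¬r)) ⊃ ¬(¬q ∨ p)) ∧ (q ∧ p)): Łukasiewicz ¬ gives 1 − 0.39 = 0.61
¬¬¬¬(¬(((¬q ⊃ (q ⊃ q)) ⊃ (¬r ⊃ ¬r)) ⊃ ¬(¬q ∨ p)) ∧ (q ∧ p)): Łukasiewicz ¬ gives 1 − 0.61 = 0.39
¬¬¬¬¬(¬(((¬q ⊃ (q ⊃ q)) ⊃ (¬r ⊃ ¬r)) ⊃ ¬(¬q ∨ p)) ∧ (q ∧ p)): Łukasiewicz ¬ gives 1 − 0.39 = 0.61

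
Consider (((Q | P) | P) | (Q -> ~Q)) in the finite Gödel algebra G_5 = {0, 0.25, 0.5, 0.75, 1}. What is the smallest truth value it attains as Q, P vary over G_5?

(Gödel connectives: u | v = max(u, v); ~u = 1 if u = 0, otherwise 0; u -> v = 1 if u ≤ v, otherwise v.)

The minimum is attained at Q = 0.25, P = 0:
  (Q | P) = max(0.25, 0) = 0.25
  ((Q | P) | P) = max(0.25, 0) = 0.25
  ~Q: Gödel ¬ of 0.25 = 0 (operand ≠ 0)
  (Q -> ~Q): 0.25 > 0, so result = 0
  (((Q | P) | P) | (Q -> ~Q)) = max(0.25, 0) = 0.25
Checking all 25 assignments confirms none give a value below 0.25.

0.25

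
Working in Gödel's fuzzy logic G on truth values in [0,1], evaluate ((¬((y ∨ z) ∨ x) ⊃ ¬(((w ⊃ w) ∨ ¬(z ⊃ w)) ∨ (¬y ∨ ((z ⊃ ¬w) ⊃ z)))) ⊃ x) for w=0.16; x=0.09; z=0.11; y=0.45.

(y ∨ z) = max(0.45, 0.11) = 0.45
((y ∨ z) ∨ x) = max(0.45, 0.09) = 0.45
¬((y ∨ z) ∨ x): Gödel ¬ of 0.45 = 0 (operand ≠ 0)
(w ⊃ w): 0.16 ≤ 0.16, so result = 1
(z ⊃ w): 0.11 ≤ 0.16, so result = 1
¬(z ⊃ w): Gödel ¬ of 1 = 0 (operand ≠ 0)
((w ⊃ w) ∨ ¬(z ⊃ w)) = max(1, 0) = 1
¬y: Gödel ¬ of 0.45 = 0 (operand ≠ 0)
¬w: Gödel ¬ of 0.16 = 0 (operand ≠ 0)
(z ⊃ ¬w): 0.11 > 0, so result = 0
((z ⊃ ¬w) ⊃ z): 0 ≤ 0.11, so result = 1
(¬y ∨ ((z ⊃ ¬w) ⊃ z)) = max(0, 1) = 1
(((w ⊃ w) ∨ ¬(z ⊃ w)) ∨ (¬y ∨ ((z ⊃ ¬w) ⊃ z))) = max(1, 1) = 1
¬(((w ⊃ w) ∨ ¬(z ⊃ w)) ∨ (¬y ∨ ((z ⊃ ¬w) ⊃ z))): Gödel ¬ of 1 = 0 (operand ≠ 0)
(¬((y ∨ z) ∨ x) ⊃ ¬(((w ⊃ w) ∨ ¬(z ⊃ w)) ∨ (¬y ∨ ((z ⊃ ¬w) ⊃ z)))): 0 ≤ 0, so result = 1
((¬((y ∨ z) ∨ x) ⊃ ¬(((w ⊃ w) ∨ ¬(z ⊃ w)) ∨ (¬y ∨ ((z ⊃ ¬w) ⊃ z)))) ⊃ x): 1 > 0.09, so result = 0.09

0.09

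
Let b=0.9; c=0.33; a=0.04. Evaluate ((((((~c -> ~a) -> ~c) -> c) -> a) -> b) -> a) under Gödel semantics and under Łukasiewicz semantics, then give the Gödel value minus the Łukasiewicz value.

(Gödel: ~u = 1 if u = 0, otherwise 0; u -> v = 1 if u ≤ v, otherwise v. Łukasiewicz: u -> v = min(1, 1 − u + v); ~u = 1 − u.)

Gödel evaluation:
  ~c: Gödel ¬ of 0.33 = 0 (operand ≠ 0)
  ~a: Gödel ¬ of 0.04 = 0 (operand ≠ 0)
  (~c -> ~a): 0 ≤ 0, so result = 1
  ~c: Gödel ¬ of 0.33 = 0 (operand ≠ 0)
  ((~c -> ~a) -> ~c): 1 > 0, so result = 0
  (((~c -> ~a) -> ~c) -> c): 0 ≤ 0.33, so result = 1
  ((((~c -> ~a) -> ~c) -> c) -> a): 1 > 0.04, so result = 0.04
  (((((~c -> ~a) -> ~c) -> c) -> a) -> b): 0.04 ≤ 0.9, so result = 1
  ((((((~c -> ~a) -> ~c) -> c) -> a) -> b) -> a): 1 > 0.04, so result = 0.04
  Gödel value = 0.04
Łukasiewicz evaluation:
  ~c: Łukasiewicz ¬ gives 1 − 0.33 = 0.67
  ~a: Łukasiewicz ¬ gives 1 − 0.04 = 0.96
  (~c -> ~a): min(1, 1 − 0.67 + 0.96) = 1
  ~c: Łukasiewicz ¬ gives 1 − 0.33 = 0.67
  ((~c -> ~a) -> ~c): min(1, 1 − 1 + 0.67) = 0.67
  (((~c -> ~a) -> ~c) -> c): min(1, 1 − 0.67 + 0.33) = 0.66
  ((((~c -> ~a) -> ~c) -> c) -> a): min(1, 1 − 0.66 + 0.04) = 0.38
  (((((~c -> ~a) -> ~c) -> c) -> a) -> b): min(1, 1 − 0.38 + 0.9) = 1
  ((((((~c -> ~a) -> ~c) -> c) -> a) -> b) -> a): min(1, 1 − 1 + 0.04) = 0.04
  Łukasiewicz value = 0.04
Difference: 0.04 − 0.04 = 0.00

0.00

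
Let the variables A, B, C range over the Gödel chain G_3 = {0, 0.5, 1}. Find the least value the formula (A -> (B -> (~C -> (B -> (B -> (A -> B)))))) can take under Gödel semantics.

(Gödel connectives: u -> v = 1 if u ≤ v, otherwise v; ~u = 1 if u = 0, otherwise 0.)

Every assignment gives 1. For instance at A = 0, B = 0, C = 0:
  ~C: Gödel ¬ of 0 = 1 (operand is 0)
  (A -> B): 0 ≤ 0, so result = 1
  (B -> (A -> B)): 0 ≤ 1, so result = 1
  (B -> (B -> (A -> B))): 0 ≤ 1, so result = 1
  (~C -> (B -> (B -> (A -> B)))): 1 ≤ 1, so result = 1
  (B -> (~C -> (B -> (B -> (A -> B))))): 0 ≤ 1, so result = 1
  (A -> (B -> (~C -> (B -> (B -> (A -> B)))))): 0 ≤ 1, so result = 1
All 27 assignments give value 1 — the formula is a G_3-tautology.

1.00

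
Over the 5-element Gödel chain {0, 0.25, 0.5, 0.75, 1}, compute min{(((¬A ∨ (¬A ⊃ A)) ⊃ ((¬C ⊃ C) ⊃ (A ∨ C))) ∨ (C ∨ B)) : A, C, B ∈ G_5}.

0.25

The minimum is attained at A = 0, C = 0.25, B = 0:
  ¬A: Gödel ¬ of 0 = 1 (operand is 0)
  ¬A: Gödel ¬ of 0 = 1 (operand is 0)
  (¬A ⊃ A): 1 > 0, so result = 0
  (¬A ∨ (¬A ⊃ A)) = max(1, 0) = 1
  ¬C: Gödel ¬ of 0.25 = 0 (operand ≠ 0)
  (¬C ⊃ C): 0 ≤ 0.25, so result = 1
  (A ∨ C) = max(0, 0.25) = 0.25
  ((¬C ⊃ C) ⊃ (A ∨ C)): 1 > 0.25, so result = 0.25
  ((¬A ∨ (¬A ⊃ A)) ⊃ ((¬C ⊃ C) ⊃ (A ∨ C))): 1 > 0.25, so result = 0.25
  (C ∨ B) = max(0.25, 0) = 0.25
  (((¬A ∨ (¬A ⊃ A)) ⊃ ((¬C ⊃ C) ⊃ (A ∨ C))) ∨ (C ∨ B)) = max(0.25, 0.25) = 0.25
Checking all 125 assignments confirms none give a value below 0.25.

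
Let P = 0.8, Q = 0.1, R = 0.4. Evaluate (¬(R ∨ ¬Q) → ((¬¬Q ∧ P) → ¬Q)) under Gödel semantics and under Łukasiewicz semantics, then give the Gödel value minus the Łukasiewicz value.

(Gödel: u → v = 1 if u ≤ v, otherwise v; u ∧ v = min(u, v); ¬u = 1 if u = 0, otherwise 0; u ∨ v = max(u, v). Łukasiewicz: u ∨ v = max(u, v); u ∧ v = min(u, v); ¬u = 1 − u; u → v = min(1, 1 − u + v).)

0.00

Gödel evaluation:
  ¬Q: Gödel ¬ of 0.1 = 0 (operand ≠ 0)
  (R ∨ ¬Q) = max(0.4, 0) = 0.4
  ¬(R ∨ ¬Q): Gödel ¬ of 0.4 = 0 (operand ≠ 0)
  ¬Q: Gödel ¬ of 0.1 = 0 (operand ≠ 0)
  ¬¬Q: Gödel ¬ of 0 = 1 (operand is 0)
  (¬¬Q ∧ P) = min(1, 0.8) = 0.8
  ¬Q: Gödel ¬ of 0.1 = 0 (operand ≠ 0)
  ((¬¬Q ∧ P) → ¬Q): 0.8 > 0, so result = 0
  (¬(R ∨ ¬Q) → ((¬¬Q ∧ P) → ¬Q)): 0 ≤ 0, so result = 1
  Gödel value = 1
Łukasiewicz evaluation:
  ¬Q: Łukasiewicz ¬ gives 1 − 0.1 = 0.9
  (R ∨ ¬Q) = max(0.4, 0.9) = 0.9
  ¬(R ∨ ¬Q): Łukasiewicz ¬ gives 1 − 0.9 = 0.1
  ¬Q: Łukasiewicz ¬ gives 1 − 0.1 = 0.9
  ¬¬Q: Łukasiewicz ¬ gives 1 − 0.9 = 0.1
  (¬¬Q ∧ P) = min(0.1, 0.8) = 0.1
  ¬Q: Łukasiewicz ¬ gives 1 − 0.1 = 0.9
  ((¬¬Q ∧ P) → ¬Q): min(1, 1 − 0.1 + 0.9) = 1
  (¬(R ∨ ¬Q) → ((¬¬Q ∧ P) → ¬Q)): min(1, 1 − 0.1 + 1) = 1
  Łukasiewicz value = 1
Difference: 1 − 1 = 0.00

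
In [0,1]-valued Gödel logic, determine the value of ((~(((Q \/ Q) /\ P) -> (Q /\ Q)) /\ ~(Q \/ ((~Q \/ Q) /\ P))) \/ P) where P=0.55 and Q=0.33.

(Q \/ Q) = max(0.33, 0.33) = 0.33
((Q \/ Q) /\ P) = min(0.33, 0.55) = 0.33
(Q /\ Q) = min(0.33, 0.33) = 0.33
(((Q \/ Q) /\ P) -> (Q /\ Q)): 0.33 ≤ 0.33, so result = 1
~(((Q \/ Q) /\ P) -> (Q /\ Q)): Gödel ¬ of 1 = 0 (operand ≠ 0)
~Q: Gödel ¬ of 0.33 = 0 (operand ≠ 0)
(~Q \/ Q) = max(0, 0.33) = 0.33
((~Q \/ Q) /\ P) = min(0.33, 0.55) = 0.33
(Q \/ ((~Q \/ Q) /\ P)) = max(0.33, 0.33) = 0.33
~(Q \/ ((~Q \/ Q) /\ P)): Gödel ¬ of 0.33 = 0 (operand ≠ 0)
(~(((Q \/ Q) /\ P) -> (Q /\ Q)) /\ ~(Q \/ ((~Q \/ Q) /\ P))) = min(0, 0) = 0
((~(((Q \/ Q) /\ P) -> (Q /\ Q)) /\ ~(Q \/ ((~Q \/ Q) /\ P))) \/ P) = max(0, 0.55) = 0.55

0.55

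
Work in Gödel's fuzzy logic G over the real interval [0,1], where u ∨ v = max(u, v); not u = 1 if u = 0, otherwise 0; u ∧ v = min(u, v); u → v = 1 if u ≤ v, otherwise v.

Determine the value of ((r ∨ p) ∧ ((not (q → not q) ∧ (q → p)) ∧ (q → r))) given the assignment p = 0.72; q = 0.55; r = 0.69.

(r ∨ p) = max(0.69, 0.72) = 0.72
not q: Gödel ¬ of 0.55 = 0 (operand ≠ 0)
(q → not q): 0.55 > 0, so result = 0
not (q → not q): Gödel ¬ of 0 = 1 (operand is 0)
(q → p): 0.55 ≤ 0.72, so result = 1
(not (q → not q) ∧ (q → p)) = min(1, 1) = 1
(q → r): 0.55 ≤ 0.69, so result = 1
((not (q → not q) ∧ (q → p)) ∧ (q → r)) = min(1, 1) = 1
((r ∨ p) ∧ ((not (q → not q) ∧ (q → p)) ∧ (q → r))) = min(0.72, 1) = 0.72

0.72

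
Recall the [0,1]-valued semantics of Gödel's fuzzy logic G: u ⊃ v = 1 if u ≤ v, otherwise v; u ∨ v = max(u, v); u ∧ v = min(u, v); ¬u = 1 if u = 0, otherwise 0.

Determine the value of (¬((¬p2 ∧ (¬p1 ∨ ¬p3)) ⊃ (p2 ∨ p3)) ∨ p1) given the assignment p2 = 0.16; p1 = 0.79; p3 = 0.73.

0.79

¬p2: Gödel ¬ of 0.16 = 0 (operand ≠ 0)
¬p1: Gödel ¬ of 0.79 = 0 (operand ≠ 0)
¬p3: Gödel ¬ of 0.73 = 0 (operand ≠ 0)
(¬p1 ∨ ¬p3) = max(0, 0) = 0
(¬p2 ∧ (¬p1 ∨ ¬p3)) = min(0, 0) = 0
(p2 ∨ p3) = max(0.16, 0.73) = 0.73
((¬p2 ∧ (¬p1 ∨ ¬p3)) ⊃ (p2 ∨ p3)): 0 ≤ 0.73, so result = 1
¬((¬p2 ∧ (¬p1 ∨ ¬p3)) ⊃ (p2 ∨ p3)): Gödel ¬ of 1 = 0 (operand ≠ 0)
(¬((¬p2 ∧ (¬p1 ∨ ¬p3)) ⊃ (p2 ∨ p3)) ∨ p1) = max(0, 0.79) = 0.79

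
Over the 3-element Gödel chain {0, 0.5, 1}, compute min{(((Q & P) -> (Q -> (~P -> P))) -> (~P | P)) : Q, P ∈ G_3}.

The minimum is attained at Q = 0, P = 0.5:
  (Q & P) = min(0, 0.5) = 0
  ~P: Gödel ¬ of 0.5 = 0 (operand ≠ 0)
  (~P -> P): 0 ≤ 0.5, so result = 1
  (Q -> (~P -> P)): 0 ≤ 1, so result = 1
  ((Q & P) -> (Q -> (~P -> P))): 0 ≤ 1, so result = 1
  ~P: Gödel ¬ of 0.5 = 0 (operand ≠ 0)
  (~P | P) = max(0, 0.5) = 0.5
  (((Q & P) -> (Q -> (~P -> P))) -> (~P | P)): 1 > 0.5, so result = 0.5
Checking all 9 assignments confirms none give a value below 0.50.

0.50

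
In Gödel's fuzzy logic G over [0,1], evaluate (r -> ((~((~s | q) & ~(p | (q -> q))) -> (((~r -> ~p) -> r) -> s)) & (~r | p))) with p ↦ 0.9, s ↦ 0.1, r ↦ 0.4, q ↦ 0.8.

0.10

~s: Gödel ¬ of 0.1 = 0 (operand ≠ 0)
(~s | q) = max(0, 0.8) = 0.8
(q -> q): 0.8 ≤ 0.8, so result = 1
(p | (q -> q)) = max(0.9, 1) = 1
~(p | (q -> q)): Gödel ¬ of 1 = 0 (operand ≠ 0)
((~s | q) & ~(p | (q -> q))) = min(0.8, 0) = 0
~((~s | q) & ~(p | (q -> q))): Gödel ¬ of 0 = 1 (operand is 0)
~r: Gödel ¬ of 0.4 = 0 (operand ≠ 0)
~p: Gödel ¬ of 0.9 = 0 (operand ≠ 0)
(~r -> ~p): 0 ≤ 0, so result = 1
((~r -> ~p) -> r): 1 > 0.4, so result = 0.4
(((~r -> ~p) -> r) -> s): 0.4 > 0.1, so result = 0.1
(~((~s | q) & ~(p | (q -> q))) -> (((~r -> ~p) -> r) -> s)): 1 > 0.1, so result = 0.1
~r: Gödel ¬ of 0.4 = 0 (operand ≠ 0)
(~r | p) = max(0, 0.9) = 0.9
((~((~s | q) & ~(p | (q -> q))) -> (((~r -> ~p) -> r) -> s)) & (~r | p)) = min(0.1, 0.9) = 0.1
(r -> ((~((~s | q) & ~(p | (q -> q))) -> (((~r -> ~p) -> r) -> s)) & (~r | p))): 0.4 > 0.1, so result = 0.1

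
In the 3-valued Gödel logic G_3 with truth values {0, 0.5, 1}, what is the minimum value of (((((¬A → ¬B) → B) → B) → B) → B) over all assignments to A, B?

0.50

The minimum is attained at A = 0, B = 0.5:
  ¬A: Gödel ¬ of 0 = 1 (operand is 0)
  ¬B: Gödel ¬ of 0.5 = 0 (operand ≠ 0)
  (¬A → ¬B): 1 > 0, so result = 0
  ((¬A → ¬B) → B): 0 ≤ 0.5, so result = 1
  (((¬A → ¬B) → B) → B): 1 > 0.5, so result = 0.5
  ((((¬A → ¬B) → B) → B) → B): 0.5 ≤ 0.5, so result = 1
  (((((¬A → ¬B) → B) → B) → B) → B): 1 > 0.5, so result = 0.5
Checking all 9 assignments confirms none give a value below 0.50.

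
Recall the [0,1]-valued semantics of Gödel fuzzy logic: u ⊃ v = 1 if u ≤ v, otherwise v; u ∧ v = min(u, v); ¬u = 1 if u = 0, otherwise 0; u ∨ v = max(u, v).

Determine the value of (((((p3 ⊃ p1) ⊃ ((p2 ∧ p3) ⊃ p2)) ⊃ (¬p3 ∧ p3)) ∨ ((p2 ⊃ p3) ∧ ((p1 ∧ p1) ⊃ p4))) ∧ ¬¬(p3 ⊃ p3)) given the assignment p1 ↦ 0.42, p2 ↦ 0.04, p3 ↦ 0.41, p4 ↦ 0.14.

0.14

(p3 ⊃ p1): 0.41 ≤ 0.42, so result = 1
(p2 ∧ p3) = min(0.04, 0.41) = 0.04
((p2 ∧ p3) ⊃ p2): 0.04 ≤ 0.04, so result = 1
((p3 ⊃ p1) ⊃ ((p2 ∧ p3) ⊃ p2)): 1 ≤ 1, so result = 1
¬p3: Gödel ¬ of 0.41 = 0 (operand ≠ 0)
(¬p3 ∧ p3) = min(0, 0.41) = 0
(((p3 ⊃ p1) ⊃ ((p2 ∧ p3) ⊃ p2)) ⊃ (¬p3 ∧ p3)): 1 > 0, so result = 0
(p2 ⊃ p3): 0.04 ≤ 0.41, so result = 1
(p1 ∧ p1) = min(0.42, 0.42) = 0.42
((p1 ∧ p1) ⊃ p4): 0.42 > 0.14, so result = 0.14
((p2 ⊃ p3) ∧ ((p1 ∧ p1) ⊃ p4)) = min(1, 0.14) = 0.14
((((p3 ⊃ p1) ⊃ ((p2 ∧ p3) ⊃ p2)) ⊃ (¬p3 ∧ p3)) ∨ ((p2 ⊃ p3) ∧ ((p1 ∧ p1) ⊃ p4))) = max(0, 0.14) = 0.14
(p3 ⊃ p3): 0.41 ≤ 0.41, so result = 1
¬(p3 ⊃ p3): Gödel ¬ of 1 = 0 (operand ≠ 0)
¬¬(p3 ⊃ p3): Gödel ¬ of 0 = 1 (operand is 0)
(((((p3 ⊃ p1) ⊃ ((p2 ∧ p3) ⊃ p2)) ⊃ (¬p3 ∧ p3)) ∨ ((p2 ⊃ p3) ∧ ((p1 ∧ p1) ⊃ p4))) ∧ ¬¬(p3 ⊃ p3)) = min(0.14, 1) = 0.14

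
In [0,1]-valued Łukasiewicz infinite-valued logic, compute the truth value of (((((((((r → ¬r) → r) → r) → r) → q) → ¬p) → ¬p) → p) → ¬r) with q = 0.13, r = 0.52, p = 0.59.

0.48

¬r: Łukasiewicz ¬ gives 1 − 0.52 = 0.48
(r → ¬r): min(1, 1 − 0.52 + 0.48) = 0.96
((r → ¬r) → r): min(1, 1 − 0.96 + 0.52) = 0.56
(((r → ¬r) → r) → r): min(1, 1 − 0.56 + 0.52) = 0.96
((((r → ¬r) → r) → r) → r): min(1, 1 − 0.96 + 0.52) = 0.56
(((((r → ¬r) → r) → r) → r) → q): min(1, 1 − 0.56 + 0.13) = 0.57
¬p: Łukasiewicz ¬ gives 1 − 0.59 = 0.41
((((((r → ¬r) → r) → r) → r) → q) → ¬p): min(1, 1 − 0.57 + 0.41) = 0.84
¬p: Łukasiewicz ¬ gives 1 − 0.59 = 0.41
(((((((r → ¬r) → r) → r) → r) → q) → ¬p) → ¬p): min(1, 1 − 0.84 + 0.41) = 0.57
((((((((r → ¬r) → r) → r) → r) → q) → ¬p) → ¬p) → p): min(1, 1 − 0.57 + 0.59) = 1
¬r: Łukasiewicz ¬ gives 1 − 0.52 = 0.48
(((((((((r → ¬r) → r) → r) → r) → q) → ¬p) → ¬p) → p) → ¬r): min(1, 1 − 1 + 0.48) = 0.48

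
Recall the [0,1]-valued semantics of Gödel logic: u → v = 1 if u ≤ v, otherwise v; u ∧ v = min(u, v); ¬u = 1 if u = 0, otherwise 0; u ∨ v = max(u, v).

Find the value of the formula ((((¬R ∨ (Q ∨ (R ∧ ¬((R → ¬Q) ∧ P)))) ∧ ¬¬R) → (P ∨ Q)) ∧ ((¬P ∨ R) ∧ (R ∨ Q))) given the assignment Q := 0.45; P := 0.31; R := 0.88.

¬R: Gödel ¬ of 0.88 = 0 (operand ≠ 0)
¬Q: Gödel ¬ of 0.45 = 0 (operand ≠ 0)
(R → ¬Q): 0.88 > 0, so result = 0
((R → ¬Q) ∧ P) = min(0, 0.31) = 0
¬((R → ¬Q) ∧ P): Gödel ¬ of 0 = 1 (operand is 0)
(R ∧ ¬((R → ¬Q) ∧ P)) = min(0.88, 1) = 0.88
(Q ∨ (R ∧ ¬((R → ¬Q) ∧ P))) = max(0.45, 0.88) = 0.88
(¬R ∨ (Q ∨ (R ∧ ¬((R → ¬Q) ∧ P)))) = max(0, 0.88) = 0.88
¬R: Gödel ¬ of 0.88 = 0 (operand ≠ 0)
¬¬R: Gödel ¬ of 0 = 1 (operand is 0)
((¬R ∨ (Q ∨ (R ∧ ¬((R → ¬Q) ∧ P)))) ∧ ¬¬R) = min(0.88, 1) = 0.88
(P ∨ Q) = max(0.31, 0.45) = 0.45
(((¬R ∨ (Q ∨ (R ∧ ¬((R → ¬Q) ∧ P)))) ∧ ¬¬R) → (P ∨ Q)): 0.88 > 0.45, so result = 0.45
¬P: Gödel ¬ of 0.31 = 0 (operand ≠ 0)
(¬P ∨ R) = max(0, 0.88) = 0.88
(R ∨ Q) = max(0.88, 0.45) = 0.88
((¬P ∨ R) ∧ (R ∨ Q)) = min(0.88, 0.88) = 0.88
((((¬R ∨ (Q ∨ (R ∧ ¬((R → ¬Q) ∧ P)))) ∧ ¬¬R) → (P ∨ Q)) ∧ ((¬P ∨ R) ∧ (R ∨ Q))) = min(0.45, 0.88) = 0.45

0.45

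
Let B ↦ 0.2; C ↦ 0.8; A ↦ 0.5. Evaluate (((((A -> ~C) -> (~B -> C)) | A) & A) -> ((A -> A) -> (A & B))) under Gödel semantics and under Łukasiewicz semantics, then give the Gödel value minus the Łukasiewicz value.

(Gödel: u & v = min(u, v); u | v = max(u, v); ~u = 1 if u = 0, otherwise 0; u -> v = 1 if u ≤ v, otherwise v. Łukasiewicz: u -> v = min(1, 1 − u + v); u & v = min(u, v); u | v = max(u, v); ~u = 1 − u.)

Gödel evaluation:
  ~C: Gödel ¬ of 0.8 = 0 (operand ≠ 0)
  (A -> ~C): 0.5 > 0, so result = 0
  ~B: Gödel ¬ of 0.2 = 0 (operand ≠ 0)
  (~B -> C): 0 ≤ 0.8, so result = 1
  ((A -> ~C) -> (~B -> C)): 0 ≤ 1, so result = 1
  (((A -> ~C) -> (~B -> C)) | A) = max(1, 0.5) = 1
  ((((A -> ~C) -> (~B -> C)) | A) & A) = min(1, 0.5) = 0.5
  (A -> A): 0.5 ≤ 0.5, so result = 1
  (A & B) = min(0.5, 0.2) = 0.2
  ((A -> A) -> (A & B)): 1 > 0.2, so result = 0.2
  (((((A -> ~C) -> (~B -> C)) | A) & A) -> ((A -> A) -> (A & B))): 0.5 > 0.2, so result = 0.2
  Gödel value = 0.2
Łukasiewicz evaluation:
  ~C: Łukasiewicz ¬ gives 1 − 0.8 = 0.2
  (A -> ~C): min(1, 1 − 0.5 + 0.2) = 0.7
  ~B: Łukasiewicz ¬ gives 1 − 0.2 = 0.8
  (~B -> C): min(1, 1 − 0.8 + 0.8) = 1
  ((A -> ~C) -> (~B -> C)): min(1, 1 − 0.7 + 1) = 1
  (((A -> ~C) -> (~B -> C)) | A) = max(1, 0.5) = 1
  ((((A -> ~C) -> (~B -> C)) | A) & A) = min(1, 0.5) = 0.5
  (A -> A): min(1, 1 − 0.5 + 0.5) = 1
  (A & B) = min(0.5, 0.2) = 0.2
  ((A -> A) -> (A & B)): min(1, 1 − 1 + 0.2) = 0.2
  (((((A -> ~C) -> (~B -> C)) | A) & A) -> ((A -> A) -> (A & B))): min(1, 1 − 0.5 + 0.2) = 0.7
  Łukasiewicz value = 0.7
Difference: 0.2 − 0.7 = -0.50

-0.50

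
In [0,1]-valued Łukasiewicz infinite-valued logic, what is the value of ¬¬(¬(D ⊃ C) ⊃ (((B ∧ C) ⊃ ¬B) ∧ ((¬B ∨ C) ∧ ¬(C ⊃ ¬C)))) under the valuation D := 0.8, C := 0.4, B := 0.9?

(D ⊃ C): min(1, 1 − 0.8 + 0.4) = 0.6
¬(D ⊃ C): Łukasiewicz ¬ gives 1 − 0.6 = 0.4
(B ∧ C) = min(0.9, 0.4) = 0.4
¬B: Łukasiewicz ¬ gives 1 − 0.9 = 0.1
((B ∧ C) ⊃ ¬B): min(1, 1 − 0.4 + 0.1) = 0.7
¬B: Łukasiewicz ¬ gives 1 − 0.9 = 0.1
(¬B ∨ C) = max(0.1, 0.4) = 0.4
¬C: Łukasiewicz ¬ gives 1 − 0.4 = 0.6
(C ⊃ ¬C): min(1, 1 − 0.4 + 0.6) = 1
¬(C ⊃ ¬C): Łukasiewicz ¬ gives 1 − 1 = 0
((¬B ∨ C) ∧ ¬(C ⊃ ¬C)) = min(0.4, 0) = 0
(((B ∧ C) ⊃ ¬B) ∧ ((¬B ∨ C) ∧ ¬(C ⊃ ¬C))) = min(0.7, 0) = 0
(¬(D ⊃ C) ⊃ (((B ∧ C) ⊃ ¬B) ∧ ((¬B ∨ C) ∧ ¬(C ⊃ ¬C)))): min(1, 1 − 0.4 + 0) = 0.6
¬(¬(D ⊃ C) ⊃ (((B ∧ C) ⊃ ¬B) ∧ ((¬B ∨ C) ∧ ¬(C ⊃ ¬C)))): Łukasiewicz ¬ gives 1 − 0.6 = 0.4
¬¬(¬(D ⊃ C) ⊃ (((B ∧ C) ⊃ ¬B) ∧ ((¬B ∨ C) ∧ ¬(C ⊃ ¬C)))): Łukasiewicz ¬ gives 1 − 0.4 = 0.6

0.60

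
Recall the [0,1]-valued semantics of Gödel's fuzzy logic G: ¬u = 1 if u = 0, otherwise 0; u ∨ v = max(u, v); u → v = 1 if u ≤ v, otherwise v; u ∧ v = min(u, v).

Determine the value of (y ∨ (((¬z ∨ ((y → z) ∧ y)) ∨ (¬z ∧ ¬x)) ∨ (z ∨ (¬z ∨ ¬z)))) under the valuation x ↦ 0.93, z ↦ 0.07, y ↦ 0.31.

¬z: Gödel ¬ of 0.07 = 0 (operand ≠ 0)
(y → z): 0.31 > 0.07, so result = 0.07
((y → z) ∧ y) = min(0.07, 0.31) = 0.07
(¬z ∨ ((y → z) ∧ y)) = max(0, 0.07) = 0.07
¬z: Gödel ¬ of 0.07 = 0 (operand ≠ 0)
¬x: Gödel ¬ of 0.93 = 0 (operand ≠ 0)
(¬z ∧ ¬x) = min(0, 0) = 0
((¬z ∨ ((y → z) ∧ y)) ∨ (¬z ∧ ¬x)) = max(0.07, 0) = 0.07
¬z: Gödel ¬ of 0.07 = 0 (operand ≠ 0)
¬z: Gödel ¬ of 0.07 = 0 (operand ≠ 0)
(¬z ∨ ¬z) = max(0, 0) = 0
(z ∨ (¬z ∨ ¬z)) = max(0.07, 0) = 0.07
(((¬z ∨ ((y → z) ∧ y)) ∨ (¬z ∧ ¬x)) ∨ (z ∨ (¬z ∨ ¬z))) = max(0.07, 0.07) = 0.07
(y ∨ (((¬z ∨ ((y → z) ∧ y)) ∨ (¬z ∧ ¬x)) ∨ (z ∨ (¬z ∨ ¬z)))) = max(0.31, 0.07) = 0.31

0.31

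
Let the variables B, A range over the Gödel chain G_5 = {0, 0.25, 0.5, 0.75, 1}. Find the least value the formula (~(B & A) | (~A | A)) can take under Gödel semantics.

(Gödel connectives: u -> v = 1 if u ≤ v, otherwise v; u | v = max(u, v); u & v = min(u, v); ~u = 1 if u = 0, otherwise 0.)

The minimum is attained at B = 0.25, A = 0.25:
  (B & A) = min(0.25, 0.25) = 0.25
  ~(B & A): Gödel ¬ of 0.25 = 0 (operand ≠ 0)
  ~A: Gödel ¬ of 0.25 = 0 (operand ≠ 0)
  (~A | A) = max(0, 0.25) = 0.25
  (~(B & A) | (~A | A)) = max(0, 0.25) = 0.25
Checking all 25 assignments confirms none give a value below 0.25.

0.25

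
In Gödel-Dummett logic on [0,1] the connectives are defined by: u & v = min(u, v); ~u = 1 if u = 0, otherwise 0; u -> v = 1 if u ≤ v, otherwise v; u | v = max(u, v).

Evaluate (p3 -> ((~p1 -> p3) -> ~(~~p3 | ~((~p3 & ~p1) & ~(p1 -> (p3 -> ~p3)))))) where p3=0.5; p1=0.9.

0.00

~p1: Gödel ¬ of 0.9 = 0 (operand ≠ 0)
(~p1 -> p3): 0 ≤ 0.5, so result = 1
~p3: Gödel ¬ of 0.5 = 0 (operand ≠ 0)
~~p3: Gödel ¬ of 0 = 1 (operand is 0)
~p3: Gödel ¬ of 0.5 = 0 (operand ≠ 0)
~p1: Gödel ¬ of 0.9 = 0 (operand ≠ 0)
(~p3 & ~p1) = min(0, 0) = 0
~p3: Gödel ¬ of 0.5 = 0 (operand ≠ 0)
(p3 -> ~p3): 0.5 > 0, so result = 0
(p1 -> (p3 -> ~p3)): 0.9 > 0, so result = 0
~(p1 -> (p3 -> ~p3)): Gödel ¬ of 0 = 1 (operand is 0)
((~p3 & ~p1) & ~(p1 -> (p3 -> ~p3))) = min(0, 1) = 0
~((~p3 & ~p1) & ~(p1 -> (p3 -> ~p3))): Gödel ¬ of 0 = 1 (operand is 0)
(~~p3 | ~((~p3 & ~p1) & ~(p1 -> (p3 -> ~p3)))) = max(1, 1) = 1
~(~~p3 | ~((~p3 & ~p1) & ~(p1 -> (p3 -> ~p3)))): Gödel ¬ of 1 = 0 (operand ≠ 0)
((~p1 -> p3) -> ~(~~p3 | ~((~p3 & ~p1) & ~(p1 -> (p3 -> ~p3))))): 1 > 0, so result = 0
(p3 -> ((~p1 -> p3) -> ~(~~p3 | ~((~p3 & ~p1) & ~(p1 -> (p3 -> ~p3)))))): 0.5 > 0, so result = 0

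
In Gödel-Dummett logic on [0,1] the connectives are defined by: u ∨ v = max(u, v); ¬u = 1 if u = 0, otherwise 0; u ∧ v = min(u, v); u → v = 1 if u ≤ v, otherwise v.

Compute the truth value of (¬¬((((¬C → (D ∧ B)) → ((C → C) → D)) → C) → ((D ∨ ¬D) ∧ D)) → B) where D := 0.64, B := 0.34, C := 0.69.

0.34

¬C: Gödel ¬ of 0.69 = 0 (operand ≠ 0)
(D ∧ B) = min(0.64, 0.34) = 0.34
(¬C → (D ∧ B)): 0 ≤ 0.34, so result = 1
(C → C): 0.69 ≤ 0.69, so result = 1
((C → C) → D): 1 > 0.64, so result = 0.64
((¬C → (D ∧ B)) → ((C → C) → D)): 1 > 0.64, so result = 0.64
(((¬C → (D ∧ B)) → ((C → C) → D)) → C): 0.64 ≤ 0.69, so result = 1
¬D: Gödel ¬ of 0.64 = 0 (operand ≠ 0)
(D ∨ ¬D) = max(0.64, 0) = 0.64
((D ∨ ¬D) ∧ D) = min(0.64, 0.64) = 0.64
((((¬C → (D ∧ B)) → ((C → C) → D)) → C) → ((D ∨ ¬D) ∧ D)): 1 > 0.64, so result = 0.64
¬((((¬C → (D ∧ B)) → ((C → C) → D)) → C) → ((D ∨ ¬D) ∧ D)): Gödel ¬ of 0.64 = 0 (operand ≠ 0)
¬¬((((¬C → (D ∧ B)) → ((C → C) → D)) → C) → ((D ∨ ¬D) ∧ D)): Gödel ¬ of 0 = 1 (operand is 0)
(¬¬((((¬C → (D ∧ B)) → ((C → C) → D)) → C) → ((D ∨ ¬D) ∧ D)) → B): 1 > 0.34, so result = 0.34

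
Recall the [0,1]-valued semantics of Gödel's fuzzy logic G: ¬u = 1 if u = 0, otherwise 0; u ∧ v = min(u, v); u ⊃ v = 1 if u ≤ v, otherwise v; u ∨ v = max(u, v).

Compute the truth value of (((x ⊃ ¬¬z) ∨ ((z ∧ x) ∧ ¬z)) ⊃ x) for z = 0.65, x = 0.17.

0.17

¬z: Gödel ¬ of 0.65 = 0 (operand ≠ 0)
¬¬z: Gödel ¬ of 0 = 1 (operand is 0)
(x ⊃ ¬¬z): 0.17 ≤ 1, so result = 1
(z ∧ x) = min(0.65, 0.17) = 0.17
¬z: Gödel ¬ of 0.65 = 0 (operand ≠ 0)
((z ∧ x) ∧ ¬z) = min(0.17, 0) = 0
((x ⊃ ¬¬z) ∨ ((z ∧ x) ∧ ¬z)) = max(1, 0) = 1
(((x ⊃ ¬¬z) ∨ ((z ∧ x) ∧ ¬z)) ⊃ x): 1 > 0.17, so result = 0.17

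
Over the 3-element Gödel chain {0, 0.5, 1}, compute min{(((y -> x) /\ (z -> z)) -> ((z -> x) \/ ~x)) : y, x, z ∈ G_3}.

The minimum is attained at y = 0, x = 0.5, z = 1:
  (y -> x): 0 ≤ 0.5, so result = 1
  (z -> z): 1 ≤ 1, so result = 1
  ((y -> x) /\ (z -> z)) = min(1, 1) = 1
  (z -> x): 1 > 0.5, so result = 0.5
  ~x: Gödel ¬ of 0.5 = 0 (operand ≠ 0)
  ((z -> x) \/ ~x) = max(0.5, 0) = 0.5
  (((y -> x) /\ (z -> z)) -> ((z -> x) \/ ~x)): 1 > 0.5, so result = 0.5
Checking all 27 assignments confirms none give a value below 0.50.

0.50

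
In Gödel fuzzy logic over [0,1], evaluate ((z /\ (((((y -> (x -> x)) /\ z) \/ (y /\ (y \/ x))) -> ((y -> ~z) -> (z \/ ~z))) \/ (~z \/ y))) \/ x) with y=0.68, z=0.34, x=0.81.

0.81

(x -> x): 0.81 ≤ 0.81, so result = 1
(y -> (x -> x)): 0.68 ≤ 1, so result = 1
((y -> (x -> x)) /\ z) = min(1, 0.34) = 0.34
(y \/ x) = max(0.68, 0.81) = 0.81
(y /\ (y \/ x)) = min(0.68, 0.81) = 0.68
(((y -> (x -> x)) /\ z) \/ (y /\ (y \/ x))) = max(0.34, 0.68) = 0.68
~z: Gödel ¬ of 0.34 = 0 (operand ≠ 0)
(y -> ~z): 0.68 > 0, so result = 0
~z: Gödel ¬ of 0.34 = 0 (operand ≠ 0)
(z \/ ~z) = max(0.34, 0) = 0.34
((y -> ~z) -> (z \/ ~z)): 0 ≤ 0.34, so result = 1
((((y -> (x -> x)) /\ z) \/ (y /\ (y \/ x))) -> ((y -> ~z) -> (z \/ ~z))): 0.68 ≤ 1, so result = 1
~z: Gödel ¬ of 0.34 = 0 (operand ≠ 0)
(~z \/ y) = max(0, 0.68) = 0.68
(((((y -> (x -> x)) /\ z) \/ (y /\ (y \/ x))) -> ((y -> ~z) -> (z \/ ~z))) \/ (~z \/ y)) = max(1, 0.68) = 1
(z /\ (((((y -> (x -> x)) /\ z) \/ (y /\ (y \/ x))) -> ((y -> ~z) -> (z \/ ~z))) \/ (~z \/ y))) = min(0.34, 1) = 0.34
((z /\ (((((y -> (x -> x)) /\ z) \/ (y /\ (y \/ x))) -> ((y -> ~z) -> (z \/ ~z))) \/ (~z \/ y))) \/ x) = max(0.34, 0.81) = 0.81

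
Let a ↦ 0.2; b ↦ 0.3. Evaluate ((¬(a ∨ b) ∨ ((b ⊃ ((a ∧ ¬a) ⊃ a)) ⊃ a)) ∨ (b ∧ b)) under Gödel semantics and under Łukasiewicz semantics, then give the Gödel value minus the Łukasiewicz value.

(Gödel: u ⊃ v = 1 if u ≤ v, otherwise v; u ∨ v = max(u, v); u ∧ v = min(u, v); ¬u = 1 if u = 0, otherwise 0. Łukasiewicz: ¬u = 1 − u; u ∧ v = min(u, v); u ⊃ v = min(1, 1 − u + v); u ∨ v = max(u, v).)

-0.40

Gödel evaluation:
  (a ∨ b) = max(0.2, 0.3) = 0.3
  ¬(a ∨ b): Gödel ¬ of 0.3 = 0 (operand ≠ 0)
  ¬a: Gödel ¬ of 0.2 = 0 (operand ≠ 0)
  (a ∧ ¬a) = min(0.2, 0) = 0
  ((a ∧ ¬a) ⊃ a): 0 ≤ 0.2, so result = 1
  (b ⊃ ((a ∧ ¬a) ⊃ a)): 0.3 ≤ 1, so result = 1
  ((b ⊃ ((a ∧ ¬a) ⊃ a)) ⊃ a): 1 > 0.2, so result = 0.2
  (¬(a ∨ b) ∨ ((b ⊃ ((a ∧ ¬a) ⊃ a)) ⊃ a)) = max(0, 0.2) = 0.2
  (b ∧ b) = min(0.3, 0.3) = 0.3
  ((¬(a ∨ b) ∨ ((b ⊃ ((a ∧ ¬a) ⊃ a)) ⊃ a)) ∨ (b ∧ b)) = max(0.2, 0.3) = 0.3
  Gödel value = 0.3
Łukasiewicz evaluation:
  (a ∨ b) = max(0.2, 0.3) = 0.3
  ¬(a ∨ b): Łukasiewicz ¬ gives 1 − 0.3 = 0.7
  ¬a: Łukasiewicz ¬ gives 1 − 0.2 = 0.8
  (a ∧ ¬a) = min(0.2, 0.8) = 0.2
  ((a ∧ ¬a) ⊃ a): min(1, 1 − 0.2 + 0.2) = 1
  (b ⊃ ((a ∧ ¬a) ⊃ a)): min(1, 1 − 0.3 + 1) = 1
  ((b ⊃ ((a ∧ ¬a) ⊃ a)) ⊃ a): min(1, 1 − 1 + 0.2) = 0.2
  (¬(a ∨ b) ∨ ((b ⊃ ((a ∧ ¬a) ⊃ a)) ⊃ a)) = max(0.7, 0.2) = 0.7
  (b ∧ b) = min(0.3, 0.3) = 0.3
  ((¬(a ∨ b) ∨ ((b ⊃ ((a ∧ ¬a) ⊃ a)) ⊃ a)) ∨ (b ∧ b)) = max(0.7, 0.3) = 0.7
  Łukasiewicz value = 0.7
Difference: 0.3 − 0.7 = -0.40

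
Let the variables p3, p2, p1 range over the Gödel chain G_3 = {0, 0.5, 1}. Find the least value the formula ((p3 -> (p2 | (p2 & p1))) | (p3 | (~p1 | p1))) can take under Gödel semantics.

The minimum is attained at p3 = 0.5, p2 = 0, p1 = 0.5:
  (p2 & p1) = min(0, 0.5) = 0
  (p2 | (p2 & p1)) = max(0, 0) = 0
  (p3 -> (p2 | (p2 & p1))): 0.5 > 0, so result = 0
  ~p1: Gödel ¬ of 0.5 = 0 (operand ≠ 0)
  (~p1 | p1) = max(0, 0.5) = 0.5
  (p3 | (~p1 | p1)) = max(0.5, 0.5) = 0.5
  ((p3 -> (p2 | (p2 & p1))) | (p3 | (~p1 | p1))) = max(0, 0.5) = 0.5
Checking all 27 assignments confirms none give a value below 0.50.

0.50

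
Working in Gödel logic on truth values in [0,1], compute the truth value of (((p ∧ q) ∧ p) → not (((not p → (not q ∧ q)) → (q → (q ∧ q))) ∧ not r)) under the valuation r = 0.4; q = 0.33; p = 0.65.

(p ∧ q) = min(0.65, 0.33) = 0.33
((p ∧ q) ∧ p) = min(0.33, 0.65) = 0.33
not p: Gödel ¬ of 0.65 = 0 (operand ≠ 0)
not q: Gödel ¬ of 0.33 = 0 (operand ≠ 0)
(not q ∧ q) = min(0, 0.33) = 0
(not p → (not q ∧ q)): 0 ≤ 0, so result = 1
(q ∧ q) = min(0.33, 0.33) = 0.33
(q → (q ∧ q)): 0.33 ≤ 0.33, so result = 1
((not p → (not q ∧ q)) → (q → (q ∧ q))): 1 ≤ 1, so result = 1
not r: Gödel ¬ of 0.4 = 0 (operand ≠ 0)
(((not p → (not q ∧ q)) → (q → (q ∧ q))) ∧ not r) = min(1, 0) = 0
not (((not p → (not q ∧ q)) → (q → (q ∧ q))) ∧ not r): Gödel ¬ of 0 = 1 (operand is 0)
(((p ∧ q) ∧ p) → not (((not p → (not q ∧ q)) → (q → (q ∧ q))) ∧ not r)): 0.33 ≤ 1, so result = 1

1.00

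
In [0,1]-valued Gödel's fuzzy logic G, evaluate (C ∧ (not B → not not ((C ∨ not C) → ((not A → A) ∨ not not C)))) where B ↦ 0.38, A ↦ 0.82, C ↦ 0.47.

not B: Gödel ¬ of 0.38 = 0 (operand ≠ 0)
not C: Gödel ¬ of 0.47 = 0 (operand ≠ 0)
(C ∨ not C) = max(0.47, 0) = 0.47
not A: Gödel ¬ of 0.82 = 0 (operand ≠ 0)
(not A → A): 0 ≤ 0.82, so result = 1
not C: Gödel ¬ of 0.47 = 0 (operand ≠ 0)
not not C: Gödel ¬ of 0 = 1 (operand is 0)
((not A → A) ∨ not not C) = max(1, 1) = 1
((C ∨ not C) → ((not A → A) ∨ not not C)): 0.47 ≤ 1, so result = 1
not ((C ∨ not C) → ((not A → A) ∨ not not C)): Gödel ¬ of 1 = 0 (operand ≠ 0)
not not ((C ∨ not C) → ((not A → A) ∨ not not C)): Gödel ¬ of 0 = 1 (operand is 0)
(not B → not not ((C ∨ not C) → ((not A → A) ∨ not not C))): 0 ≤ 1, so result = 1
(C ∧ (not B → not not ((C ∨ not C) → ((not A → A) ∨ not not C)))) = min(0.47, 1) = 0.47

0.47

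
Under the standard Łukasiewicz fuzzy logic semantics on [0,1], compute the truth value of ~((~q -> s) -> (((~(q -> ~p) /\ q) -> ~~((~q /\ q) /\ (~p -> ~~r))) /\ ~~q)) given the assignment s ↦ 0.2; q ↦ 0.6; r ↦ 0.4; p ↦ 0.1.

0.20

~q: Łukasiewicz ¬ gives 1 − 0.6 = 0.4
(~q -> s): min(1, 1 − 0.4 + 0.2) = 0.8
~p: Łukasiewicz ¬ gives 1 − 0.1 = 0.9
(q -> ~p): min(1, 1 − 0.6 + 0.9) = 1
~(q -> ~p): Łukasiewicz ¬ gives 1 − 1 = 0
(~(q -> ~p) /\ q) = min(0, 0.6) = 0
~q: Łukasiewicz ¬ gives 1 − 0.6 = 0.4
(~q /\ q) = min(0.4, 0.6) = 0.4
~p: Łukasiewicz ¬ gives 1 − 0.1 = 0.9
~r: Łukasiewicz ¬ gives 1 − 0.4 = 0.6
~~r: Łukasiewicz ¬ gives 1 − 0.6 = 0.4
(~p -> ~~r): min(1, 1 − 0.9 + 0.4) = 0.5
((~q /\ q) /\ (~p -> ~~r)) = min(0.4, 0.5) = 0.4
~((~q /\ q) /\ (~p -> ~~r)): Łukasiewicz ¬ gives 1 − 0.4 = 0.6
~~((~q /\ q) /\ (~p -> ~~r)): Łukasiewicz ¬ gives 1 − 0.6 = 0.4
((~(q -> ~p) /\ q) -> ~~((~q /\ q) /\ (~p -> ~~r))): min(1, 1 − 0 + 0.4) = 1
~q: Łukasiewicz ¬ gives 1 − 0.6 = 0.4
~~q: Łukasiewicz ¬ gives 1 − 0.4 = 0.6
(((~(q -> ~p) /\ q) -> ~~((~q /\ q) /\ (~p -> ~~r))) /\ ~~q) = min(1, 0.6) = 0.6
((~q -> s) -> (((~(q -> ~p) /\ q) -> ~~((~q /\ q) /\ (~p -> ~~r))) /\ ~~q)): min(1, 1 − 0.8 + 0.6) = 0.8
~((~q -> s) -> (((~(q -> ~p) /\ q) -> ~~((~q /\ q) /\ (~p -> ~~r))) /\ ~~q)): Łukasiewicz ¬ gives 1 − 0.8 = 0.2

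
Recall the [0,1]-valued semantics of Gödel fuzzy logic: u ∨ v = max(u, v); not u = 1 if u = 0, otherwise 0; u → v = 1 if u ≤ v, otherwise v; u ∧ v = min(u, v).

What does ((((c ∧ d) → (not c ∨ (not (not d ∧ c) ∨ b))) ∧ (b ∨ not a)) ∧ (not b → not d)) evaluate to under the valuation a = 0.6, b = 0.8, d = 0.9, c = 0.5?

0.80

(c ∧ d) = min(0.5, 0.9) = 0.5
not c: Gödel ¬ of 0.5 = 0 (operand ≠ 0)
not d: Gödel ¬ of 0.9 = 0 (operand ≠ 0)
(not d ∧ c) = min(0, 0.5) = 0
not (not d ∧ c): Gödel ¬ of 0 = 1 (operand is 0)
(not (not d ∧ c) ∨ b) = max(1, 0.8) = 1
(not c ∨ (not (not d ∧ c) ∨ b)) = max(0, 1) = 1
((c ∧ d) → (not c ∨ (not (not d ∧ c) ∨ b))): 0.5 ≤ 1, so result = 1
not a: Gödel ¬ of 0.6 = 0 (operand ≠ 0)
(b ∨ not a) = max(0.8, 0) = 0.8
(((c ∧ d) → (not c ∨ (not (not d ∧ c) ∨ b))) ∧ (b ∨ not a)) = min(1, 0.8) = 0.8
not b: Gödel ¬ of 0.8 = 0 (operand ≠ 0)
not d: Gödel ¬ of 0.9 = 0 (operand ≠ 0)
(not b → not d): 0 ≤ 0, so result = 1
((((c ∧ d) → (not c ∨ (not (not d ∧ c) ∨ b))) ∧ (b ∨ not a)) ∧ (not b → not d)) = min(0.8, 1) = 0.8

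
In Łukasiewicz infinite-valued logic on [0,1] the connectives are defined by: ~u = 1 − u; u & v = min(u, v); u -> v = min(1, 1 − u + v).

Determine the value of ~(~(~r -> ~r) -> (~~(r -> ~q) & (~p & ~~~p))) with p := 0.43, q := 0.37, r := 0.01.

~r: Łukasiewicz ¬ gives 1 − 0.01 = 0.99
~r: Łukasiewicz ¬ gives 1 − 0.01 = 0.99
(~r -> ~r): min(1, 1 − 0.99 + 0.99) = 1
~(~r -> ~r): Łukasiewicz ¬ gives 1 − 1 = 0
~q: Łukasiewicz ¬ gives 1 − 0.37 = 0.63
(r -> ~q): min(1, 1 − 0.01 + 0.63) = 1
~(r -> ~q): Łukasiewicz ¬ gives 1 − 1 = 0
~~(r -> ~q): Łukasiewicz ¬ gives 1 − 0 = 1
~p: Łukasiewicz ¬ gives 1 − 0.43 = 0.57
~p: Łukasiewicz ¬ gives 1 − 0.43 = 0.57
~~p: Łukasiewicz ¬ gives 1 − 0.57 = 0.43
~~~p: Łukasiewicz ¬ gives 1 − 0.43 = 0.57
(~p & ~~~p) = min(0.57, 0.57) = 0.57
(~~(r -> ~q) & (~p & ~~~p)) = min(1, 0.57) = 0.57
(~(~r -> ~r) -> (~~(r -> ~q) & (~p & ~~~p))): min(1, 1 − 0 + 0.57) = 1
~(~(~r -> ~r) -> (~~(r -> ~q) & (~p & ~~~p))): Łukasiewicz ¬ gives 1 − 1 = 0

0.00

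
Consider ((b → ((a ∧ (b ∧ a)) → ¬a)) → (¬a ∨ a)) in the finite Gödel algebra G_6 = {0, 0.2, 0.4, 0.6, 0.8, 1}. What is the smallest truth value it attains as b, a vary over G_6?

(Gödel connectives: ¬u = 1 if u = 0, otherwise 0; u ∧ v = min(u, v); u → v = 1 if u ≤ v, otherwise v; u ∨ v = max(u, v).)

The minimum is attained at b = 0, a = 0.2:
  (b ∧ a) = min(0, 0.2) = 0
  (a ∧ (b ∧ a)) = min(0.2, 0) = 0
  ¬a: Gödel ¬ of 0.2 = 0 (operand ≠ 0)
  ((a ∧ (b ∧ a)) → ¬a): 0 ≤ 0, so result = 1
  (b → ((a ∧ (b ∧ a)) → ¬a)): 0 ≤ 1, so result = 1
  ¬a: Gödel ¬ of 0.2 = 0 (operand ≠ 0)
  (¬a ∨ a) = max(0, 0.2) = 0.2
  ((b → ((a ∧ (b ∧ a)) → ¬a)) → (¬a ∨ a)): 1 > 0.2, so result = 0.2
Checking all 36 assignments confirms none give a value below 0.20.

0.20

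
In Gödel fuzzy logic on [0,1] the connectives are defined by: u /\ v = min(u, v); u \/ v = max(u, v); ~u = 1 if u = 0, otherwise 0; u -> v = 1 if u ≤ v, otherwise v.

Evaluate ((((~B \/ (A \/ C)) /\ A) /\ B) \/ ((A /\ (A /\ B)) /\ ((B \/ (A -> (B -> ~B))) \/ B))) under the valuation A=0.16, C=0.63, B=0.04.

0.04

~B: Gödel ¬ of 0.04 = 0 (operand ≠ 0)
(A \/ C) = max(0.16, 0.63) = 0.63
(~B \/ (A \/ C)) = max(0, 0.63) = 0.63
((~B \/ (A \/ C)) /\ A) = min(0.63, 0.16) = 0.16
(((~B \/ (A \/ C)) /\ A) /\ B) = min(0.16, 0.04) = 0.04
(A /\ B) = min(0.16, 0.04) = 0.04
(A /\ (A /\ B)) = min(0.16, 0.04) = 0.04
~B: Gödel ¬ of 0.04 = 0 (operand ≠ 0)
(B -> ~B): 0.04 > 0, so result = 0
(A -> (B -> ~B)): 0.16 > 0, so result = 0
(B \/ (A -> (B -> ~B))) = max(0.04, 0) = 0.04
((B \/ (A -> (B -> ~B))) \/ B) = max(0.04, 0.04) = 0.04
((A /\ (A /\ B)) /\ ((B \/ (A -> (B -> ~B))) \/ B)) = min(0.04, 0.04) = 0.04
((((~B \/ (A \/ C)) /\ A) /\ B) \/ ((A /\ (A /\ B)) /\ ((B \/ (A -> (B -> ~B))) \/ B))) = max(0.04, 0.04) = 0.04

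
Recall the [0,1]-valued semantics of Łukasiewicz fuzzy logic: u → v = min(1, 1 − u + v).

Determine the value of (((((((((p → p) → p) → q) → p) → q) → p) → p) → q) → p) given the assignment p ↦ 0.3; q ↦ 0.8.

0.50

(p → p): min(1, 1 − 0.3 + 0.3) = 1
((p → p) → p): min(1, 1 − 1 + 0.3) = 0.3
(((p → p) → p) → q): min(1, 1 − 0.3 + 0.8) = 1
((((p → p) → p) → q) → p): min(1, 1 − 1 + 0.3) = 0.3
(((((p → p) → p) → q) → p) → q): min(1, 1 − 0.3 + 0.8) = 1
((((((p → p) → p) → q) → p) → q) → p): min(1, 1 − 1 + 0.3) = 0.3
(((((((p → p) → p) → q) → p) → q) → p) → p): min(1, 1 − 0.3 + 0.3) = 1
((((((((p → p) → p) → q) → p) → q) → p) → p) → q): min(1, 1 − 1 + 0.8) = 0.8
(((((((((p → p) → p) → q) → p) → q) → p) → p) → q) → p): min(1, 1 − 0.8 + 0.3) = 0.5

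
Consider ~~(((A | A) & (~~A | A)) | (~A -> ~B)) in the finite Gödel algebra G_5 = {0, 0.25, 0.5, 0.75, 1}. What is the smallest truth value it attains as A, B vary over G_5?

The minimum is attained at A = 0, B = 0.25:
  (A | A) = max(0, 0) = 0
  ~A: Gödel ¬ of 0 = 1 (operand is 0)
  ~~A: Gödel ¬ of 1 = 0 (operand ≠ 0)
  (~~A | A) = max(0, 0) = 0
  ((A | A) & (~~A | A)) = min(0, 0) = 0
  ~A: Gödel ¬ of 0 = 1 (operand is 0)
  ~B: Gödel ¬ of 0.25 = 0 (operand ≠ 0)
  (~A -> ~B): 1 > 0, so result = 0
  (((A | A) & (~~A | A)) | (~A -> ~B)) = max(0, 0) = 0
  ~(((A | A) & (~~A | A)) | (~A -> ~B)): Gödel ¬ of 0 = 1 (operand is 0)
  ~~(((A | A) & (~~A | A)) | (~A -> ~B)): Gödel ¬ of 1 = 0 (operand ≠ 0)
Checking all 25 assignments confirms none give a value below 0.00.

0.00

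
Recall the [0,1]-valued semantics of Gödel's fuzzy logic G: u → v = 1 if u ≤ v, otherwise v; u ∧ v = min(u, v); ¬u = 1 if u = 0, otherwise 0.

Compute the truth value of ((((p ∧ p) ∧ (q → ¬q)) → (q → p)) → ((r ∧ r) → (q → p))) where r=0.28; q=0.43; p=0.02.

0.02

(p ∧ p) = min(0.02, 0.02) = 0.02
¬q: Gödel ¬ of 0.43 = 0 (operand ≠ 0)
(q → ¬q): 0.43 > 0, so result = 0
((p ∧ p) ∧ (q → ¬q)) = min(0.02, 0) = 0
(q → p): 0.43 > 0.02, so result = 0.02
(((p ∧ p) ∧ (q → ¬q)) → (q → p)): 0 ≤ 0.02, so result = 1
(r ∧ r) = min(0.28, 0.28) = 0.28
(q → p): 0.43 > 0.02, so result = 0.02
((r ∧ r) → (q → p)): 0.28 > 0.02, so result = 0.02
((((p ∧ p) ∧ (q → ¬q)) → (q → p)) → ((r ∧ r) → (q → p))): 1 > 0.02, so result = 0.02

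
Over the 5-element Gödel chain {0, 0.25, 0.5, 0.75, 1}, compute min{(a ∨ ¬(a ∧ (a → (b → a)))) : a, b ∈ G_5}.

0.25

The minimum is attained at a = 0.25, b = 0:
  (b → a): 0 ≤ 0.25, so result = 1
  (a → (b → a)): 0.25 ≤ 1, so result = 1
  (a ∧ (a → (b → a))) = min(0.25, 1) = 0.25
  ¬(a ∧ (a → (b → a))): Gödel ¬ of 0.25 = 0 (operand ≠ 0)
  (a ∨ ¬(a ∧ (a → (b → a)))) = max(0.25, 0) = 0.25
Checking all 25 assignments confirms none give a value below 0.25.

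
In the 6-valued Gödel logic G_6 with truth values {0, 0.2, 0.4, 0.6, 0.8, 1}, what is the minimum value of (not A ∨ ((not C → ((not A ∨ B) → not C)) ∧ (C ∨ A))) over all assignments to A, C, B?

0.20

The minimum is attained at A = 0.2, C = 0, B = 0:
  not A: Gödel ¬ of 0.2 = 0 (operand ≠ 0)
  not C: Gödel ¬ of 0 = 1 (operand is 0)
  not A: Gödel ¬ of 0.2 = 0 (operand ≠ 0)
  (not A ∨ B) = max(0, 0) = 0
  not C: Gödel ¬ of 0 = 1 (operand is 0)
  ((not A ∨ B) → not C): 0 ≤ 1, so result = 1
  (not C → ((not A ∨ B) → not C)): 1 ≤ 1, so result = 1
  (C ∨ A) = max(0, 0.2) = 0.2
  ((not C → ((not A ∨ B) → not C)) ∧ (C ∨ A)) = min(1, 0.2) = 0.2
  (not A ∨ ((not C → ((not A ∨ B) → not C)) ∧ (C ∨ A))) = max(0, 0.2) = 0.2
Checking all 216 assignments confirms none give a value below 0.20.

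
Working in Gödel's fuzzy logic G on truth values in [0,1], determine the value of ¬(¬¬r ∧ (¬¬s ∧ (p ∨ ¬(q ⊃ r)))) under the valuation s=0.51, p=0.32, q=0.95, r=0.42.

¬r: Gödel ¬ of 0.42 = 0 (operand ≠ 0)
¬¬r: Gödel ¬ of 0 = 1 (operand is 0)
¬s: Gödel ¬ of 0.51 = 0 (operand ≠ 0)
¬¬s: Gödel ¬ of 0 = 1 (operand is 0)
(q ⊃ r): 0.95 > 0.42, so result = 0.42
¬(q ⊃ r): Gödel ¬ of 0.42 = 0 (operand ≠ 0)
(p ∨ ¬(q ⊃ r)) = max(0.32, 0) = 0.32
(¬¬s ∧ (p ∨ ¬(q ⊃ r))) = min(1, 0.32) = 0.32
(¬¬r ∧ (¬¬s ∧ (p ∨ ¬(q ⊃ r)))) = min(1, 0.32) = 0.32
¬(¬¬r ∧ (¬¬s ∧ (p ∨ ¬(q ⊃ r)))): Gödel ¬ of 0.32 = 0 (operand ≠ 0)

0.00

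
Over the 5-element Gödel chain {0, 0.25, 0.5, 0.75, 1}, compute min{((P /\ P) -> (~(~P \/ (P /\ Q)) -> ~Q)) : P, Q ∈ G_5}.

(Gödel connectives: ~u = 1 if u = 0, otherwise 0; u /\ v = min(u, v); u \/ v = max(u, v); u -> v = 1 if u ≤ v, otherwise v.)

Every assignment gives 1. For instance at P = 0, Q = 0:
  (P /\ P) = min(0, 0) = 0
  ~P: Gödel ¬ of 0 = 1 (operand is 0)
  (P /\ Q) = min(0, 0) = 0
  (~P \/ (P /\ Q)) = max(1, 0) = 1
  ~(~P \/ (P /\ Q)): Gödel ¬ of 1 = 0 (operand ≠ 0)
  ~Q: Gödel ¬ of 0 = 1 (operand is 0)
  (~(~P \/ (P /\ Q)) -> ~Q): 0 ≤ 1, so result = 1
  ((P /\ P) -> (~(~P \/ (P /\ Q)) -> ~Q)): 0 ≤ 1, so result = 1
All 25 assignments give value 1 — the formula is a G_5-tautology.

1.00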